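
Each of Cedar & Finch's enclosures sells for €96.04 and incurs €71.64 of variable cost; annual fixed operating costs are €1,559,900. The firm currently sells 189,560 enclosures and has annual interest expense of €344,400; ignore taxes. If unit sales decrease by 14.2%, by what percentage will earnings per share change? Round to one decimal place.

-24.1%

At 189,560 units, contribution = 189,560 × €24.40 = €4,625,264.00.
Subtracting fixed costs: EBIT = €4,625,264.00 − €1,559,900 = €3,065,364.00.
After interest of €344,400.00, pre-tax earnings = €2,720,964.00.
Degree of combined leverage = contribution ÷ (EBIT − I) = €4,625,264.00 ÷ €2,720,964.00 = 1.6999.
EPS therefore changes by 1.6999 × (-14.2%) = -24.1%.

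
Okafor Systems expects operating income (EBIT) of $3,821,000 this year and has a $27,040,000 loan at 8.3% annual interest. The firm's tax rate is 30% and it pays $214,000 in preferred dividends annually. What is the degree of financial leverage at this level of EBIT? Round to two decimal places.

Interest = $2,244,320.00.
Preferred dividends grossed up pre-tax: $214,000 / (1 − 0.30) = $305,714.29.
DFL = EBIT ÷ [EBIT − I − D_p/(1−t)] = $3,821,000 ÷ [$3,821,000 − $2,244,320.00 − $305,714.29] = $3,821,000 ÷ $1,270,965.71 = 3.0064.

3.01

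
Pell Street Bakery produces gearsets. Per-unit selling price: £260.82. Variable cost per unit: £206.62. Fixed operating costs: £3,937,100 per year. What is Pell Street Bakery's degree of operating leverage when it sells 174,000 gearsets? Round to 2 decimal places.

1.72

Contribution at this volume is 174,000 × £54.20 = £9,430,800.00.
EBIT = £9,430,800.00 − £3,937,100 = £5,493,700.00.
So DOL = total CM / EBIT = £9,430,800.00 / £5,493,700.00 = 1.7167.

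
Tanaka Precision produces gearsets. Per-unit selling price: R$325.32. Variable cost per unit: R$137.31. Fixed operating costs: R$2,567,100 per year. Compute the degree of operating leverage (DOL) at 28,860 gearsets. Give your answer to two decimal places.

Total contribution margin = 28,860 × R$188.01 = R$5,425,968.60.
Operating income = contribution − fixed costs = R$5,425,968.60 − R$2,567,100 = R$2,858,868.60.
So DOL = total CM / EBIT = R$5,425,968.60 / R$2,858,868.60 = 1.8979.

1.90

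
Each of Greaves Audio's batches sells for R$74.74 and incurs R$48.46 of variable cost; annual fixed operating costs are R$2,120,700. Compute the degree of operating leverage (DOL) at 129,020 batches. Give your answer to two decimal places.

2.67

Contribution at this volume is 129,020 × R$26.28 = R$3,390,645.60.
EBIT = R$3,390,645.60 − R$2,120,700 = R$1,269,945.60.
Degree of operating leverage = R$3,390,645.60 / R$1,269,945.60 = 2.6699.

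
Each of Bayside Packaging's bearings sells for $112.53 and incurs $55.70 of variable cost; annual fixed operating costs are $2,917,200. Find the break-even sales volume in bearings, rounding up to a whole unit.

51,333 bearings

Contribution margin per unit = $112.53 − $55.70 = $56.83.
Break-even volume = fixed costs ÷ CM per unit = $2,917,200 ÷ $56.83 = 51,332.04, so 51,333 bearings.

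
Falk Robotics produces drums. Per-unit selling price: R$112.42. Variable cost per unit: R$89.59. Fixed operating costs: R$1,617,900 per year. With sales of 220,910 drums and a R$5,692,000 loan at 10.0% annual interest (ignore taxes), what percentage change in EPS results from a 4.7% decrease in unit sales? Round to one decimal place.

At 220,910 units, contribution = 220,910 × R$22.83 = R$5,043,375.30.
Subtracting fixed costs: EBIT = R$5,043,375.30 − R$1,617,900 = R$3,425,475.30.
After interest of R$569,200.00, pre-tax earnings = R$2,856,275.30.
Degree of combined leverage = contribution ÷ (EBIT − I) = R$5,043,375.30 ÷ R$2,856,275.30 = 1.7657.
%ΔEPS = DCL × %ΔSales = 1.7657 × -4.7% = -8.3%.

-8.3%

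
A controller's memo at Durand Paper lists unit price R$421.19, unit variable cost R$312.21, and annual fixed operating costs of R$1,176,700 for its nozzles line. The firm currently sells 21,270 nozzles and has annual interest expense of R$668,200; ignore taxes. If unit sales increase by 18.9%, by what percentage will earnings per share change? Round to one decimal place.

+92.6%

Contribution at this volume is 21,270 × R$108.98 = R$2,318,004.60.
EBIT = R$2,318,004.60 − R$1,176,700 = R$1,141,304.60.
Interest = R$668,200.00, so EBIT − I = R$473,104.60.
DCL = total CM / (EBIT − I) = R$2,318,004.60 / R$473,104.60 = 4.8996.
EPS therefore changes by 4.8996 × (+18.9%) = +92.6%.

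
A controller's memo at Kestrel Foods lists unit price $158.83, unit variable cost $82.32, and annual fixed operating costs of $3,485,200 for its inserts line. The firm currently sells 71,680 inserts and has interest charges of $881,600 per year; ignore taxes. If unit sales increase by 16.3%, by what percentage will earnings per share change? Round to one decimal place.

Total contribution margin = 71,680 × $76.51 = $5,484,236.80.
Operating income = contribution − fixed costs = $5,484,236.80 − $3,485,200 = $1,999,036.80.
Interest = $881,600.00, so EBIT − I = $1,117,436.80.
Degree of combined leverage = contribution ÷ (EBIT − I) = $5,484,236.80 ÷ $1,117,436.80 = 4.9079.
EPS therefore changes by 4.9079 × (+16.3%) = +80.0%.

+80.0%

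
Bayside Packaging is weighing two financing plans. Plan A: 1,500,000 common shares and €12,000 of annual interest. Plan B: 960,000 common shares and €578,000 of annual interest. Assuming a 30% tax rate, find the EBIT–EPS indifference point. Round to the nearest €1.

€1,584,222

Set EPS_A = EPS_B: (EBIT − €12,000)(1 − 0.30) ÷ 1,500,000 = (EBIT − €578,000)(1 − 0.30) ÷ 960,000.
Cancelling (1 − t) and cross-multiplying: 960,000·(EBIT − 12,000) = 1,500,000·(EBIT − 578,000).
EBIT × (1,500,000 − 960,000) = 578,000 × 1,500,000 − 12,000 × 960,000 = 855,480,000,000, so EBIT = 855,480,000,000 ÷ 540,000 = 1,584,222.22.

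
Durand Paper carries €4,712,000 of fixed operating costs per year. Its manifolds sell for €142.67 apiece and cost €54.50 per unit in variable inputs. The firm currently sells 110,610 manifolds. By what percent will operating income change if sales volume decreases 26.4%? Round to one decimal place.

Contribution at this volume is 110,610 × €88.17 = €9,752,483.70.
EBIT = €9,752,483.70 − €4,712,000 = €5,040,483.70.
DOL = contribution ÷ EBIT = €9,752,483.70 ÷ €5,040,483.70 = 1.9348.
Operating income changes by 1.9348 × -26.4% = -51.1%.

-51.1%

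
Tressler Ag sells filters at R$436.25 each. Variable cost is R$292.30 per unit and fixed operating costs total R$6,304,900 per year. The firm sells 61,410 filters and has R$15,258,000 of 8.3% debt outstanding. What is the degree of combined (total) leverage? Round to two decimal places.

At 61,410 units, contribution = 61,410 × R$143.95 = R$8,839,969.50.
EBIT = R$8,839,969.50 − R$6,304,900 = R$2,535,069.50. Interest = R$1,266,414.00.
DOL = R$8,839,969.50 ÷ R$2,535,069.50 = 3.4871; DFL = R$2,535,069.50 ÷ R$1,268,655.50 = 1.9982.
DCL = DOL × DFL = 3.4871 × 1.9982 = 6.9679.

6.97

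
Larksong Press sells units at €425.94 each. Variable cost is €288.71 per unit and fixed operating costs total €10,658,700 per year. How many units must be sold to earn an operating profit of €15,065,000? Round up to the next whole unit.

Contribution margin per unit = €425.94 − €288.71 = €137.23.
Need Q such that Q × €137.23 − €10,658,700 = €15,065,000, i.e. Q = €25,723,700 / €137.23 = 187,449.54 → 187,450.

187,450 units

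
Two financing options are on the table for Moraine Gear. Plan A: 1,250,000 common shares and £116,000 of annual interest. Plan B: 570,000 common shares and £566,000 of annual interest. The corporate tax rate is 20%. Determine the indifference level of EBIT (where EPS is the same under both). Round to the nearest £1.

£943,206

At indifference, (EBIT − 116,000)(1 − t)/1,250,000 = (EBIT − 566,000)(1 − t)/570,000.
Cancelling (1 − t) and cross-multiplying: 570,000·(EBIT − 116,000) = 1,250,000·(EBIT − 566,000).
Solving, EBIT = (566,000·1,250,000 − 116,000·570,000) / (1,250,000 − 570,000) = 641,380,000,000 / 680,000 = 943,205.88.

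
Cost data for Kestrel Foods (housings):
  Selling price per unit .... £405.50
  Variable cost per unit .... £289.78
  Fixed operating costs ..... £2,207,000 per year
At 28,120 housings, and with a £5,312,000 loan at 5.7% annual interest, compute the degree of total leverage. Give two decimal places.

At 28,120 units, contribution = 28,120 × £115.72 = £3,254,046.40.
Operating income = contribution − fixed costs = £3,254,046.40 − £2,207,000 = £1,047,046.40. Interest = £302,784.00.
DOL = £3,254,046.40 ÷ £1,047,046.40 = 3.1078; DFL = £1,047,046.40 ÷ £744,262.40 = 1.4068.
Combined leverage = 3.1078 × 1.4068 = 4.3721.

4.37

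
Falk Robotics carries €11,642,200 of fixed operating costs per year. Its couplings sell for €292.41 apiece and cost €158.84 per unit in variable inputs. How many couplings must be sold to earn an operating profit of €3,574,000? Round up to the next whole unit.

Unit CM = price − variable cost = €292.41 − €158.84 = €133.57.
Need Q such that Q × €133.57 − €11,642,200 = €3,574,000, i.e. Q = €15,216,200 / €133.57 = 113,919.29 → 113,920.

113,920 couplings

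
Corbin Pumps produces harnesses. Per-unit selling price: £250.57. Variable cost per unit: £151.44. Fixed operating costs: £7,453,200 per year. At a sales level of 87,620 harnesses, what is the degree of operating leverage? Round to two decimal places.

7.05

At 87,620 units, contribution = 87,620 × £99.13 = £8,685,770.60.
Subtracting fixed costs: EBIT = £8,685,770.60 − £7,453,200 = £1,232,570.60.
So DOL = total CM / EBIT = £8,685,770.60 / £1,232,570.60 = 7.0469.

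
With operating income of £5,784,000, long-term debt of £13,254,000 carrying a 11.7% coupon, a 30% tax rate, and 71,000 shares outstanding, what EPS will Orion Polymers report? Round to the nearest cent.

Interest = £1,550,718.00, so EBT = £5,784,000 − £1,550,718.00 = £4,233,282.00.
After tax at 30%: net income = £4,233,282.00 × 0.70 = £2,963,297.40.
EPS = £2,963,297.40 ÷ 71,000 = £41.74.

£41.74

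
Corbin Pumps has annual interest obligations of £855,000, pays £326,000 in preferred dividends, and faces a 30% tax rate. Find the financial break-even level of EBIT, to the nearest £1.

Preferred dividends are paid after tax, so their pre-tax equivalent is £326,000 ÷ (1 − 0.30) = £465,714.29.
EPS = 0 when EBIT covers interest plus the pre-tax preferred burden: £855,000 + £465,714.29 = £1,320,714.29.

£1,320,714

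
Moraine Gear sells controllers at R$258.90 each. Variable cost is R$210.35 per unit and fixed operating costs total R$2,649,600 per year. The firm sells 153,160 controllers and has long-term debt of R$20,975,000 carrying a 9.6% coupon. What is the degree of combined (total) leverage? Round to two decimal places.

At 153,160 units, contribution = 153,160 × R$48.55 = R$7,435,918.00.
Subtracting fixed costs: EBIT = R$7,435,918.00 − R$2,649,600 = R$4,786,318.00. Interest = R$2,013,600.00, so EBIT − I = R$2,772,718.00.
Degree of total leverage = total CM / (EBIT − interest) = R$7,435,918.00 / R$2,772,718.00 = 2.6818.

2.68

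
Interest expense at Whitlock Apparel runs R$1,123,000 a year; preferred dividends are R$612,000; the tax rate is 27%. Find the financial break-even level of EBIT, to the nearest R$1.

R$1,961,356

Preferred dividends are paid after tax, so their pre-tax equivalent is R$612,000 ÷ (1 − 0.27) = R$838,356.16.
EPS = 0 when EBIT covers interest plus the pre-tax preferred burden: R$1,123,000 + R$838,356.16 = R$1,961,356.16.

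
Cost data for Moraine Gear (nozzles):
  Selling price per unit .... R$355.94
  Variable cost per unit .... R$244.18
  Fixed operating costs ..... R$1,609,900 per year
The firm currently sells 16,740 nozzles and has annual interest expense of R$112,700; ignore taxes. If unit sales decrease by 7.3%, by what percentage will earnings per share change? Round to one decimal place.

Total contribution margin = 16,740 × R$111.76 = R$1,870,862.40.
Operating income = contribution − fixed costs = R$1,870,862.40 − R$1,609,900 = R$260,962.40.
Interest = R$112,700.00, so EBIT − I = R$148,262.40.
DCL = total CM / (EBIT − I) = R$1,870,862.40 / R$148,262.40 = 12.6186.
%ΔEPS = DCL × %ΔSales = 12.6186 × -7.3% = -92.1%.

-92.1%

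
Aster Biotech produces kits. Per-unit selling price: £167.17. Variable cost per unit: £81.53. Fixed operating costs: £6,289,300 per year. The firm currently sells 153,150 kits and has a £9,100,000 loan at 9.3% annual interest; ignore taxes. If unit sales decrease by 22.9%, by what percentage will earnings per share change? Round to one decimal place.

At 153,150 units, contribution = 153,150 × £85.64 = £13,115,766.00.
EBIT = £13,115,766.00 − £6,289,300 = £6,826,466.00.
After interest of £846,300.00, pre-tax earnings = £5,980,166.00.
DCL = total CM / (EBIT − I) = £13,115,766.00 / £5,980,166.00 = 2.1932.
%ΔEPS = DCL × %ΔSales = 2.1932 × -22.9% = -50.2%.

-50.2%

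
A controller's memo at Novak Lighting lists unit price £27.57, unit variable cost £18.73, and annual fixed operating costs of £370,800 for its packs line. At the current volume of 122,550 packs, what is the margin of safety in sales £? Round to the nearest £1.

£2,222,261

Each unit contributes £27.57 − £18.73 = £8.84. Break-even units = £370,800 ÷ £8.84 = 41,945.70; break-even revenue = 41,945.70 × £27.57 = £1,156,442.99.
Actual sales revenue = 122,550 × £27.57 = £3,378,703.50.
Margin of safety = £3,378,703.50 − £1,156,442.99 = £2,222,261.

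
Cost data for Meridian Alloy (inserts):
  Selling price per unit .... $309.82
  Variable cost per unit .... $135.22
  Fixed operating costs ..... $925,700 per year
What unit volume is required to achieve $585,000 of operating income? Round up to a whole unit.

Unit CM = price − variable cost = $309.82 − $135.22 = $174.60.
Units = (FC + target) / CM = ($925,700 + $585,000) / $174.60 = 8,652.35, so 8,653 inserts.

8,653 inserts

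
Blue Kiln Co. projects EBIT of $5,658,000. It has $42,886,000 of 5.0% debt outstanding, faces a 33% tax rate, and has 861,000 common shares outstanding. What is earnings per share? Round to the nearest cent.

Interest = $2,144,300.00, so EBT = $5,658,000 − $2,144,300.00 = $3,513,700.00.
After tax at 33%: net income = $3,513,700.00 × 0.67 = $2,354,179.00.
Per share: $2,354,179.00 / 861,000 shares = $2.73.

$2.73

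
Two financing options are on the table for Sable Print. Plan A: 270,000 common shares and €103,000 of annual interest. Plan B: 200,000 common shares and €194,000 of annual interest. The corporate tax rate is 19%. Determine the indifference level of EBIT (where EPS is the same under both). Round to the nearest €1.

€454,000

At indifference, (EBIT − 103,000)(1 − t)/270,000 = (EBIT − 194,000)(1 − t)/200,000.
Cancelling (1 − t) and cross-multiplying: 200,000·(EBIT − 103,000) = 270,000·(EBIT − 194,000).
EBIT × (270,000 − 200,000) = 194,000 × 270,000 − 103,000 × 200,000 = 31,780,000,000, so EBIT = 31,780,000,000 ÷ 70,000 = 454,000.00.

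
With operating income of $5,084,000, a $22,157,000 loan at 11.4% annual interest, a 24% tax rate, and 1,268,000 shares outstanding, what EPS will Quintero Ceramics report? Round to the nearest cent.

$1.53

Interest = $2,525,898.00, so EBT = $5,084,000 − $2,525,898.00 = $2,558,102.00.
Net income = $2,558,102.00 × (1 − 0.24) = $1,944,157.52.
EPS = $1,944,157.52 ÷ 1,268,000 = $1.53.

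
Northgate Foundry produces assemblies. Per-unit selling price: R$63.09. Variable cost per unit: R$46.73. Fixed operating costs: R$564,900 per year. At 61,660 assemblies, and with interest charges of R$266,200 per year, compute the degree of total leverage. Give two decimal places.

5.68

Total contribution margin = 61,660 × R$16.36 = R$1,008,757.60.
Operating income = contribution − fixed costs = R$1,008,757.60 − R$564,900 = R$443,857.60. Interest = R$266,200.00.
DOL = R$1,008,757.60 ÷ R$443,857.60 = 2.2727; DFL = R$443,857.60 ÷ R$177,657.60 = 2.4984.
Combined leverage = 2.2727 × 2.4984 = 5.6781.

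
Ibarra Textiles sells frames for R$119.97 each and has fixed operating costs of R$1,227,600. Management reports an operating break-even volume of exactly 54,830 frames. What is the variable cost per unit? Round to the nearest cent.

R$97.58

Contribution per unit must be FC / Q = R$1,227,600 / 54,830 = R$22.3892.
Hence VC = price − CM = R$119.97 − R$22.3892 = R$97.58.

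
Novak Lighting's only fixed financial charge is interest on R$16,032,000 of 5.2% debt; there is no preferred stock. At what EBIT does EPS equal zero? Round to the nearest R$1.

R$833,664

Annual interest = 5.2% × R$16,032,000 = R$833,664.00.
Without preferred stock the financial break-even is simply EBIT = interest = R$833,664.00.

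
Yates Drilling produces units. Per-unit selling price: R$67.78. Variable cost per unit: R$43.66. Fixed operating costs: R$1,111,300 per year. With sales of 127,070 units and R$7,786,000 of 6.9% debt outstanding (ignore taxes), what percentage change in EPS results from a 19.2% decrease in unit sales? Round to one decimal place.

-41.5%

At 127,070 units, contribution = 127,070 × R$24.12 = R$3,064,928.40.
Subtracting fixed costs: EBIT = R$3,064,928.40 − R$1,111,300 = R$1,953,628.40.
After interest of R$537,234.00, pre-tax earnings = R$1,416,394.40.
DCL = total CM / (EBIT − I) = R$3,064,928.40 / R$1,416,394.40 = 2.1639.
%ΔEPS = DCL × %ΔSales = 2.1639 × -19.2% = -41.5%.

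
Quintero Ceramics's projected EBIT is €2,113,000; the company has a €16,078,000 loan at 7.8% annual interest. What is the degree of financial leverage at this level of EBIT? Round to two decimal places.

2.46

Annual interest charges come to €1,254,084.00.
Degree of financial leverage = EBIT / (EBIT − interest) = €2,113,000 / €858,916.00 = 2.4601.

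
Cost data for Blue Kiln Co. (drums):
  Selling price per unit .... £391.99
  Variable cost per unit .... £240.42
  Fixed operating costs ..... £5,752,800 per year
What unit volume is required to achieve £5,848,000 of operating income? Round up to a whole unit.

Contribution margin per unit = £391.99 − £240.42 = £151.57.
Units = (FC + target) / CM = (£5,752,800 + £5,848,000) / £151.57 = 76,537.57, so 76,538 drums.

76,538 drums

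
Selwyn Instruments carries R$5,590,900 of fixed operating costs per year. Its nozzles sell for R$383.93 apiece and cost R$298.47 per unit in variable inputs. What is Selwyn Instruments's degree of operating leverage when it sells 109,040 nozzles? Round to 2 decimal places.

2.50

Total contribution margin = 109,040 × R$85.46 = R$9,318,558.40.
EBIT = R$9,318,558.40 − R$5,590,900 = R$3,727,658.40.
Degree of operating leverage = R$9,318,558.40 / R$3,727,658.40 = 2.4998.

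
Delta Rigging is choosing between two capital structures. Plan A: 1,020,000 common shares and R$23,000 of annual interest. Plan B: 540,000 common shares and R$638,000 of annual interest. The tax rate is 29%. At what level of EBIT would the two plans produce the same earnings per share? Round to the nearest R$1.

Set EPS_A = EPS_B: (EBIT − R$23,000)(1 − 0.29) ÷ 1,020,000 = (EBIT − R$638,000)(1 − 0.29) ÷ 540,000.
Cancelling (1 − t) and cross-multiplying: 540,000·(EBIT − 23,000) = 1,020,000·(EBIT − 638,000).
Solving, EBIT = (638,000·1,020,000 − 23,000·540,000) / (1,020,000 − 540,000) = 638,340,000,000 / 480,000 = 1,329,875.00.

R$1,329,875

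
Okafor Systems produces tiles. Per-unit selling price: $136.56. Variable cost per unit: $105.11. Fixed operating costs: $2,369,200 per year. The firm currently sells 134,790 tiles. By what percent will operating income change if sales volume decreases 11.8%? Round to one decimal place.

Contribution at this volume is 134,790 × $31.45 = $4,239,145.50.
Operating income = contribution − fixed costs = $4,239,145.50 − $2,369,200 = $1,869,945.50.
So DOL = total CM / EBIT = $4,239,145.50 / $1,869,945.50 = 2.2670.
%ΔEBIT = DOL × %ΔSales = 2.2670 × -11.8% = -26.8%.

-26.8%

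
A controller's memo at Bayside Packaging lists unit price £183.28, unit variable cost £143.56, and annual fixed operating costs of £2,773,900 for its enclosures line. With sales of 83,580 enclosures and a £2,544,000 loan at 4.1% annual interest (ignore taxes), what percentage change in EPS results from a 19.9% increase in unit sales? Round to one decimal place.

+149.6%

Total contribution margin = 83,580 × £39.72 = £3,319,797.60.
Subtracting fixed costs: EBIT = £3,319,797.60 − £2,773,900 = £545,897.60.
After interest of £104,304.00, pre-tax earnings = £441,593.60.
DCL = total CM / (EBIT − I) = £3,319,797.60 / £441,593.60 = 7.5178.
EPS therefore changes by 7.5178 × (+19.9%) = +149.6%.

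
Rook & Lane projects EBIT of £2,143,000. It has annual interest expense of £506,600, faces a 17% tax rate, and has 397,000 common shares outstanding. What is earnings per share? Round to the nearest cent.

Interest = £506,600.00, so EBT = £2,143,000 − £506,600.00 = £1,636,400.00.
After tax at 17%: net income = £1,636,400.00 × 0.83 = £1,358,212.00.
EPS = £1,358,212.00 ÷ 397,000 = £3.42.

£3.42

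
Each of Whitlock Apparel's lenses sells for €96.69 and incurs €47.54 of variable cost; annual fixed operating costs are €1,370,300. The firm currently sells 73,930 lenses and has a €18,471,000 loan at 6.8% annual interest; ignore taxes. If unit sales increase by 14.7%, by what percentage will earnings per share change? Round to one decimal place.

At 73,930 units, contribution = 73,930 × €49.15 = €3,633,659.50.
EBIT = €3,633,659.50 − €1,370,300 = €2,263,359.50.
Interest = €1,256,028.00, so EBIT − I = €1,007,331.50.
Degree of combined leverage = contribution ÷ (EBIT − I) = €3,633,659.50 ÷ €1,007,331.50 = 3.6072.
EPS therefore changes by 3.6072 × (+14.7%) = +53.0%.

+53.0%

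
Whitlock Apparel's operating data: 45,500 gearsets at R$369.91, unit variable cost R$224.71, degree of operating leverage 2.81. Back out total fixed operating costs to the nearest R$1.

R$4,255,497

Total contribution margin = 45,500 × R$145.20 = R$6,606,600.00.
Since DOL = CM ÷ EBIT, EBIT = R$6,606,600.00 ÷ 2.81 = R$2,351,103.20.
Fixed costs = CM − EBIT = R$6,606,600.00 − R$2,351,103.20 = R$4,255,497.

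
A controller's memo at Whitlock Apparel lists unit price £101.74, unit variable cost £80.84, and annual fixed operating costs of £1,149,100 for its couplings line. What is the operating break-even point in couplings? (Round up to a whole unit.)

54,981 couplings

Unit CM = price − variable cost = £101.74 − £80.84 = £20.90.
Break-even volume = fixed costs ÷ CM per unit = £1,149,100 ÷ £20.90 = 54,980.86, so 54,981 couplings.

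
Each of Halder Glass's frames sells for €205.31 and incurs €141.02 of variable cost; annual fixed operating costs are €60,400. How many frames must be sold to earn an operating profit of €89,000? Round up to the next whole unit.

2,324 frames

Contribution margin per unit = €205.31 − €141.02 = €64.29.
Required volume = (fixed costs + target profit) ÷ CM = (€60,400 + €89,000) ÷ €64.29 = 2,323.85, so 2,324 frames.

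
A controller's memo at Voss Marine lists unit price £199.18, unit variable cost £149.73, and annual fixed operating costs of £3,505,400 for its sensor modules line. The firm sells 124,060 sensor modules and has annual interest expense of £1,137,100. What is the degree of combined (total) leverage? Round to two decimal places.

4.11

Contribution at this volume is 124,060 × £49.45 = £6,134,767.00.
EBIT = £6,134,767.00 − £3,505,400 = £2,629,367.00. Interest = £1,137,100.00.
DOL = £6,134,767.00 ÷ £2,629,367.00 = 2.3332; DFL = £2,629,367.00 ÷ £1,492,267.00 = 1.7620.
Combined leverage = 2.3332 × 1.7620 = 4.1111.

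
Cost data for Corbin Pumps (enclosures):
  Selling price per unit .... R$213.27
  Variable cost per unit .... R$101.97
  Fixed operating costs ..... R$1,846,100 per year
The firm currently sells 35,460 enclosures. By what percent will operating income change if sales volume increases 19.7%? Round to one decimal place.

Total contribution margin = 35,460 × R$111.30 = R$3,946,698.00.
Operating income = contribution − fixed costs = R$3,946,698.00 − R$1,846,100 = R$2,100,598.00.
Degree of operating leverage = R$3,946,698.00 / R$2,100,598.00 = 1.8788.
%ΔEBIT = DOL × %ΔSales = 1.8788 × +19.7% = +37.0%.

+37.0%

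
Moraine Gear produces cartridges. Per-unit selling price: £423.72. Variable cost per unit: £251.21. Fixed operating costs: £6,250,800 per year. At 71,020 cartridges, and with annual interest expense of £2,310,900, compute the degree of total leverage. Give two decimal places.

3.32

Total contribution margin = 71,020 × £172.51 = £12,251,660.20.
Subtracting fixed costs: EBIT = £12,251,660.20 − £6,250,800 = £6,000,860.20. Interest = £2,310,900.00, so EBIT − I = £3,689,960.20.
Degree of total leverage = total CM / (EBIT − interest) = £12,251,660.20 / £3,689,960.20 = 3.3203.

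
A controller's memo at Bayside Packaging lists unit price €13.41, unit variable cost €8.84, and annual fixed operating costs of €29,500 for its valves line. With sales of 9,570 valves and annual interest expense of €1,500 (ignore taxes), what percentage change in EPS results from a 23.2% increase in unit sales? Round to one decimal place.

+79.7%

At 9,570 units, contribution = 9,570 × €4.57 = €43,734.90.
EBIT = €43,734.90 − €29,500 = €14,234.90.
After interest of €1,500.00, pre-tax earnings = €12,734.90.
Degree of combined leverage = contribution ÷ (EBIT − I) = €43,734.90 ÷ €12,734.90 = 3.4343.
EPS therefore changes by 3.4343 × (+23.2%) = +79.7%.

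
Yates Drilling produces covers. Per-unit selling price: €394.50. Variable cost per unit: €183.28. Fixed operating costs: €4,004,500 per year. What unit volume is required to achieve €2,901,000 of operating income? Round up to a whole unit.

32,694 covers

Each unit contributes €394.50 − €183.28 = €211.22.
Required volume = (fixed costs + target profit) ÷ CM = (€4,004,500 + €2,901,000) ÷ €211.22 = 32,693.40, so 32,694 covers.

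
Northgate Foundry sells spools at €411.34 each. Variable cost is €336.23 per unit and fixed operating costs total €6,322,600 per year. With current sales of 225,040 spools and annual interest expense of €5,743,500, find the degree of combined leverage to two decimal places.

3.49

Contribution at this volume is 225,040 × €75.11 = €16,902,754.40.
Operating income = contribution − fixed costs = €16,902,754.40 − €6,322,600 = €10,580,154.40. Interest = €5,743,500.00, so EBIT − I = €4,836,654.40.
Degree of total leverage = total CM / (EBIT − interest) = €16,902,754.40 / €4,836,654.40 = 3.4947.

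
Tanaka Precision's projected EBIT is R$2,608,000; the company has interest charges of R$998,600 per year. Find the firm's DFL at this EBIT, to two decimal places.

1.62

Interest = R$998,600.00.
DFL = EBIT ÷ (EBIT − I) = R$2,608,000 ÷ (R$2,608,000 − R$998,600.00) = R$2,608,000 ÷ R$1,609,400.00 = 1.6205.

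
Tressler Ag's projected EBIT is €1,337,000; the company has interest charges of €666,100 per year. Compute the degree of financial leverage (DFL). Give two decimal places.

Annual interest charges come to €666,100.00.
Degree of financial leverage = EBIT / (EBIT − interest) = €1,337,000 / €670,900.00 = 1.9928.

1.99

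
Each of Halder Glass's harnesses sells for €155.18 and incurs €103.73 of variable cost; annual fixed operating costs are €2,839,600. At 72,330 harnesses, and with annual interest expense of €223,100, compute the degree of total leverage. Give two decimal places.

5.65

Contribution at this volume is 72,330 × €51.45 = €3,721,378.50.
EBIT = €3,721,378.50 − €2,839,600 = €881,778.50. Interest = €223,100.00, so EBIT − I = €658,678.50.
Degree of total leverage = total CM / (EBIT − interest) = €3,721,378.50 / €658,678.50 = 5.6498.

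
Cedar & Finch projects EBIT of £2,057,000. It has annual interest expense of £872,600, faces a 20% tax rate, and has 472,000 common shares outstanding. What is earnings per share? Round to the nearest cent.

£2.01

Pre-tax income = £2,057,000 − £872,600.00 = £1,184,400.00.
After tax at 20%: net income = £1,184,400.00 × 0.80 = £947,520.00.
Per share: £947,520.00 / 472,000 shares = £2.01.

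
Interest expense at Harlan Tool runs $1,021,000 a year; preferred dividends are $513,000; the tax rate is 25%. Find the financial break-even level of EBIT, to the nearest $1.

Grossing the preferred dividend up to pre-tax terms: $513,000 / (1 − 0.25) = $684,000.00.
EPS = 0 when EBIT covers interest plus the pre-tax preferred burden: $1,021,000 + $684,000.00 = $1,705,000.00.

$1,705,000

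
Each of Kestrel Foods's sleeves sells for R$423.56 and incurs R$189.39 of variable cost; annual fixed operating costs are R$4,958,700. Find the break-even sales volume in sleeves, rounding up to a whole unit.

21,176 sleeves

Unit CM = price − variable cost = R$423.56 − R$189.39 = R$234.17.
Units to break even: R$4,958,700 ÷ R$234.17 = 21,175.64, rounded up to 21,176.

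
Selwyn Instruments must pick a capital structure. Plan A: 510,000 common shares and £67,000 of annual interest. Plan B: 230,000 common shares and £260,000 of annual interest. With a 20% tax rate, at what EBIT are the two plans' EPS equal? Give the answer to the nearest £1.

Set EPS_A = EPS_B: (EBIT − £67,000)(1 − 0.20) ÷ 510,000 = (EBIT − £260,000)(1 − 0.20) ÷ 230,000.
The (1 − t) factor cancels: (EBIT − 67,000) × 230,000 = (EBIT − 260,000) × 510,000.
EBIT × (510,000 − 230,000) = 260,000 × 510,000 − 67,000 × 230,000 = 117,190,000,000, so EBIT = 117,190,000,000 ÷ 280,000 = 418,535.71.

£418,536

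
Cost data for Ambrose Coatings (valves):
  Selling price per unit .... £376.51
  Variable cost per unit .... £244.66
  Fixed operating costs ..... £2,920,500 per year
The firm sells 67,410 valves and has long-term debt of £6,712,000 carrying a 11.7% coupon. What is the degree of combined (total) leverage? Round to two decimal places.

1.72

Contribution at this volume is 67,410 × £131.85 = £8,888,008.50.
EBIT = £8,888,008.50 − £2,920,500 = £5,967,508.50. Interest = £785,304.00.
DOL = £8,888,008.50 ÷ £5,967,508.50 = 1.4894; DFL = £5,967,508.50 ÷ £5,182,204.50 = 1.1515.
Combined leverage = 1.4894 × 1.1515 = 1.7150.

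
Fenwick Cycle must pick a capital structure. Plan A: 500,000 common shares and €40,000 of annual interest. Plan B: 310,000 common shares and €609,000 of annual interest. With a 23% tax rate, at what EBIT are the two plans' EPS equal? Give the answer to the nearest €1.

€1,537,368

Set EPS_A = EPS_B: (EBIT − €40,000)(1 − 0.23) ÷ 500,000 = (EBIT − €609,000)(1 − 0.23) ÷ 310,000.
Cancelling (1 − t) and cross-multiplying: 310,000·(EBIT − 40,000) = 500,000·(EBIT − 609,000).
Solving, EBIT = (609,000·500,000 − 40,000·310,000) / (500,000 − 310,000) = 292,100,000,000 / 190,000 = 1,537,368.42.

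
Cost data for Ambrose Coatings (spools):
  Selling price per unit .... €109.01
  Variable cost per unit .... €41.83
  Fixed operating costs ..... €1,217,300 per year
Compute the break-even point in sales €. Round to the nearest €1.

Contribution margin per unit = €109.01 − €41.83 = €67.18, a CM ratio of €67.18 ÷ €109.01 = 0.6163.
Break-even sales = FC ÷ CM ratio = €1,217,300 × €109.01 / €67.18 = €1,975,259.

€1,975,259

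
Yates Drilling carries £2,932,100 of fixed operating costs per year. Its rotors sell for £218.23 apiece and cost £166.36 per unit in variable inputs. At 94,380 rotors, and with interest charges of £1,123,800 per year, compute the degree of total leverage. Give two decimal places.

5.83

At 94,380 units, contribution = 94,380 × £51.87 = £4,895,490.60.
Operating income = contribution − fixed costs = £4,895,490.60 − £2,932,100 = £1,963,390.60. Interest = £1,123,800.00, so EBIT − I = £839,590.60.
Degree of total leverage = total CM / (EBIT − interest) = £4,895,490.60 / £839,590.60 = 5.8308.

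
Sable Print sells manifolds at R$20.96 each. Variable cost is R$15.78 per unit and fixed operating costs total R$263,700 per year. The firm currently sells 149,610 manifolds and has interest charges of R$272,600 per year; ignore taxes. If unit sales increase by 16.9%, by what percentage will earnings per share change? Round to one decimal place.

Total contribution margin = 149,610 × R$5.18 = R$774,979.80.
Subtracting fixed costs: EBIT = R$774,979.80 − R$263,700 = R$511,279.80.
After interest of R$272,600.00, pre-tax earnings = R$238,679.80.
Degree of combined leverage = contribution ÷ (EBIT − I) = R$774,979.80 ÷ R$238,679.80 = 3.2469.
EPS therefore changes by 3.2469 × (+16.9%) = +54.9%.

+54.9%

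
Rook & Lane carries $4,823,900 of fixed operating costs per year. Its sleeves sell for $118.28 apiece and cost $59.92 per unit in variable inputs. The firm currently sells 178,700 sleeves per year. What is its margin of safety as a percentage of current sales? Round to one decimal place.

Each unit contributes $118.28 − $59.92 = $58.36. Break-even units = $4,823,900 ÷ $58.36 = 82,657.64; break-even revenue = 82,657.64 × $118.28 = $9,776,745.92.
Current sales = 178,700 × $118.28 = $21,136,636.00.
Margin of safety = ($21,136,636.00 − $9,776,745.92) ÷ $21,136,636.00 = 53.7%.

53.7%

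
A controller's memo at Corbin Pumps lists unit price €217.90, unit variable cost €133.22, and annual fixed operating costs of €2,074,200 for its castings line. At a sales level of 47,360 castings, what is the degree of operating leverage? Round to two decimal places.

2.07

Contribution at this volume is 47,360 × €84.68 = €4,010,444.80.
EBIT = €4,010,444.80 − €2,074,200 = €1,936,244.80.
DOL = contribution ÷ EBIT = €4,010,444.80 ÷ €1,936,244.80 = 2.0712.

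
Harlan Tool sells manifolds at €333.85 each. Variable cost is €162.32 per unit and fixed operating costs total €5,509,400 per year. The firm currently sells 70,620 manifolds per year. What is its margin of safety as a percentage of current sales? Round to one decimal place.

54.5%

Each unit contributes €333.85 − €162.32 = €171.53. Break-even units = €5,509,400 ÷ €171.53 = 32,119.16; break-even revenue = 32,119.16 × €333.85 = €10,722,982.51.
Current sales = 70,620 × €333.85 = €23,576,487.00.
Margin of safety = (€23,576,487.00 − €10,722,982.51) ÷ €23,576,487.00 = 54.5%.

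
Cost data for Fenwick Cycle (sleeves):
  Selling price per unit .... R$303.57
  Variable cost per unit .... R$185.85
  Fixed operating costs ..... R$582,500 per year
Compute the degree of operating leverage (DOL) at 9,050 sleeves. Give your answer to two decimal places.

Contribution at this volume is 9,050 × R$117.72 = R$1,065,366.00.
EBIT = R$1,065,366.00 − R$582,500 = R$482,866.00.
DOL = contribution ÷ EBIT = R$1,065,366.00 ÷ R$482,866.00 = 2.2063.

2.21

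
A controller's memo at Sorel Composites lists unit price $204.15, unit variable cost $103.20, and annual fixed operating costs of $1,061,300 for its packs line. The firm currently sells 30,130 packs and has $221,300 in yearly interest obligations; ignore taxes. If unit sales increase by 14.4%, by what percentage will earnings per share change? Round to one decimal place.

+24.9%

Contribution at this volume is 30,130 × $100.95 = $3,041,623.50.
Subtracting fixed costs: EBIT = $3,041,623.50 − $1,061,300 = $1,980,323.50.
Interest = $221,300.00, so EBIT − I = $1,759,023.50.
Degree of combined leverage = contribution ÷ (EBIT − I) = $3,041,623.50 ÷ $1,759,023.50 = 1.7292.
EPS therefore changes by 1.7292 × (+14.4%) = +24.9%.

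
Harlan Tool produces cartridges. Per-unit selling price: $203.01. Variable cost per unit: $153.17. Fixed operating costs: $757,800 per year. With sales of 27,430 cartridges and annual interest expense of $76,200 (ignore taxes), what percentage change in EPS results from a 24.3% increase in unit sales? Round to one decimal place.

+62.3%

Contribution at this volume is 27,430 × $49.84 = $1,367,111.20.
EBIT = $1,367,111.20 − $757,800 = $609,311.20.
After interest of $76,200.00, pre-tax earnings = $533,111.20.
Degree of combined leverage = contribution ÷ (EBIT − I) = $1,367,111.20 ÷ $533,111.20 = 2.5644.
EPS therefore changes by 2.5644 × (+24.3%) = +62.3%.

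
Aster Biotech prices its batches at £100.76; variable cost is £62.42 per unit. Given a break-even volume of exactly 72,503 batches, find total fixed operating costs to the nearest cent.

£2,779,765.02

Each unit contributes £100.76 − £62.42 = £38.34.
Fixed costs = break-even units × CM = 72,503 × £38.34 = £2,779,765.02.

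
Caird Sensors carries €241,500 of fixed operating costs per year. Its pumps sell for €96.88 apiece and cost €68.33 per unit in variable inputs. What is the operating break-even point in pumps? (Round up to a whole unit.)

8,459 pumps

Contribution margin per unit = €96.88 − €68.33 = €28.55.
Break-even Q = €241,500 / €28.55 = 8,458.84 → 8,459 pumps.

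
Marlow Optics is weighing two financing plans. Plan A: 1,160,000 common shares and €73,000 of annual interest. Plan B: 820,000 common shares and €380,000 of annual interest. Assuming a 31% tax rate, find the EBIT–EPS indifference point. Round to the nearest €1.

At indifference, (EBIT − 73,000)(1 − t)/1,160,000 = (EBIT − 380,000)(1 − t)/820,000.
The (1 − t) factor cancels: (EBIT − 73,000) × 820,000 = (EBIT − 380,000) × 1,160,000.
EBIT × (1,160,000 − 820,000) = 380,000 × 1,160,000 − 73,000 × 820,000 = 380,940,000,000, so EBIT = 380,940,000,000 ÷ 340,000 = 1,120,411.76.

€1,120,412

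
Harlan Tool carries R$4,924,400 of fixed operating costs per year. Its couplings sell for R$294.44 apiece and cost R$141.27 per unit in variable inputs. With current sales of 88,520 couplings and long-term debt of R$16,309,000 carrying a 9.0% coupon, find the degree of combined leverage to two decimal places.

1.89

At 88,520 units, contribution = 88,520 × R$153.17 = R$13,558,608.40.
Subtracting fixed costs: EBIT = R$13,558,608.40 − R$4,924,400 = R$8,634,208.40. Interest = R$1,467,810.00, so EBIT − I = R$7,166,398.40.
Degree of total leverage = total CM / (EBIT − interest) = R$13,558,608.40 / R$7,166,398.40 = 1.8920.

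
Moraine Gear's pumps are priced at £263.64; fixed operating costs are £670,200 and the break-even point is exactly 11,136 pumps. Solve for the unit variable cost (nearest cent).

£203.46

Contribution per unit must be FC / Q = £670,200 / 11,136 = £60.1832.
Hence VC = price − CM = £263.64 − £60.1832 = £203.46.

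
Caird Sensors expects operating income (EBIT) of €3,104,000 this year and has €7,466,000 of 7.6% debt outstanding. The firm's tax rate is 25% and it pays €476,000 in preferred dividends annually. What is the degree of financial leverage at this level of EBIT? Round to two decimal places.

1.63

Interest = €567,416.00.
Preferred dividends grossed up pre-tax: €476,000 / (1 − 0.25) = €634,666.67.
DFL = EBIT ÷ [EBIT − I − D_p/(1−t)] = €3,104,000 ÷ [€3,104,000 − €567,416.00 − €634,666.67] = €3,104,000 ÷ €1,901,917.33 = 1.6320.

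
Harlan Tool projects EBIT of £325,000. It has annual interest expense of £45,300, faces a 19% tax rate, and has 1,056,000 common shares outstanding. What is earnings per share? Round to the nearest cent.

£0.21

Interest = £45,300.00, so EBT = £325,000 − £45,300.00 = £279,700.00.
After tax at 19%: net income = £279,700.00 × 0.81 = £226,557.00.
Per share: £226,557.00 / 1,056,000 shares = £0.21.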